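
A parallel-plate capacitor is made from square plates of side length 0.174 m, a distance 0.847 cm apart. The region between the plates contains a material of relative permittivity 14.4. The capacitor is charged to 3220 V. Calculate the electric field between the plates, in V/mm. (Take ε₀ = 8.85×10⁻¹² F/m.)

E = V/d = 3220 / 8.47×10⁻³ = 3.80×10⁵ V/m.

380 V/mm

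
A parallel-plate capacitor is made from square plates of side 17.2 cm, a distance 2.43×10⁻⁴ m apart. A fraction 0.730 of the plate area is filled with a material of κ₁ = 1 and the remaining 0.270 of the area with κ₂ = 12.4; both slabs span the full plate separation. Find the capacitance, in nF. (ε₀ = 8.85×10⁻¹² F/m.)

A = (17.2 cm)² = 2.96×10⁻² m².
Side-by-side slabs ⇒ two capacitors in parallel, each spanning the full gap.
C₁ = κ₁ε₀A₁/d = 1.00 × 8.85×10⁻¹² × 2.16×10⁻² / 2.43×10⁻⁴ = 7.87×10⁻¹⁰ F.
C₂ = κ₂ε₀A₂/d = 12.4 × 8.85×10⁻¹² × 7.99×10⁻³ / 2.43×10⁻⁴ = 3.61×10⁻⁹ F.
C = C₁ + C₂ = 4.39×10⁻⁹ F.

4.39 nF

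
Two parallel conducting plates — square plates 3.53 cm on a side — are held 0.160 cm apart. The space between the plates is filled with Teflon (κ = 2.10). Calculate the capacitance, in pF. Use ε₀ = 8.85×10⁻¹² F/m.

C ≈ 14.5 pF

A = (3.53 cm)² = 1.25×10⁻³ m².
C = κε₀A/d = 2.10 × 8.85×10⁻¹² × 1.25×10⁻³ / 1.60×10⁻³ = 1.45×10⁻¹¹ F.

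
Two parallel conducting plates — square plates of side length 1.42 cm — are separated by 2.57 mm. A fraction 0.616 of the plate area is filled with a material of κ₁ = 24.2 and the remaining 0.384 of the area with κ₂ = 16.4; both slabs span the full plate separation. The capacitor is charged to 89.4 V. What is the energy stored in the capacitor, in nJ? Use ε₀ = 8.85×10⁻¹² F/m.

A = (1.42 cm)² = 2.02×10⁻⁴ m².
Side-by-side slabs ⇒ two capacitors in parallel, each spanning the full gap.
C₁ = κ₁ε₀A₁/d = 24.2 × 8.85×10⁻¹² × 1.24×10⁻⁴ / 2.57×10⁻³ = 1.04×10⁻¹¹ F.
C₂ = κ₂ε₀A₂/d = 16.4 × 8.85×10⁻¹² × 7.74×10⁻⁵ / 2.57×10⁻³ = 4.37×10⁻¹² F.
C = C₁ + C₂ = 1.47×10⁻¹¹ F.
U = ½CV² = ½ × 1.47×10⁻¹¹ × (89.4)² = 5.88×10⁻⁸ J.

U ≈ 58.8 nJ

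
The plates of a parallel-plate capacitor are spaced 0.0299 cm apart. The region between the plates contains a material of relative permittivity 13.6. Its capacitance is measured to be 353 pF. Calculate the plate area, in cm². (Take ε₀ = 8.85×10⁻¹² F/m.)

A = Cd/(κε₀) = 3.53×10⁻¹⁰ × 2.99×10⁻⁴ / (13.6 × 8.85×10⁻¹²) = 8.77×10⁻⁴ m².

A ≈ 8.77 cm²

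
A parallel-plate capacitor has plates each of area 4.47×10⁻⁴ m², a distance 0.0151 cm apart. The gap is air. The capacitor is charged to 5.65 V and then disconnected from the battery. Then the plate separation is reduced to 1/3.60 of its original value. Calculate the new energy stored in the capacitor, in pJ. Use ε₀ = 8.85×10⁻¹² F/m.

Initially C₁ = ε₀A/d = 8.85×10⁻¹² × 4.47×10⁻⁴ / 1.51×10⁻⁴ = 2.62×10⁻¹¹ F.
U₁ = 4.18×10⁻¹⁰ J.
Isolated ⇒ Q is held fixed. C₂ = 3.60 C₁ and U = Q²/(2C), so U₂/U₁ = C₁/C₂ = 0.278.
U₂ = 0.278 × 4.18×10⁻¹⁰ = 1.16×10⁻¹⁰ J.

116 pJ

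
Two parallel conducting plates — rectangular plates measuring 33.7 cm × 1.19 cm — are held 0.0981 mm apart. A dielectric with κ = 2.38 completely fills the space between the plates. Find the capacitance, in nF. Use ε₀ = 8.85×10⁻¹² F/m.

0.861 nF

A = 33.7 × 1.19 cm² = 4.01×10⁻³ m².
C = κε₀A/d = 2.38 × 8.85×10⁻¹² × 4.01×10⁻³ / 9.81×10⁻⁵ = 8.61×10⁻¹⁰ F.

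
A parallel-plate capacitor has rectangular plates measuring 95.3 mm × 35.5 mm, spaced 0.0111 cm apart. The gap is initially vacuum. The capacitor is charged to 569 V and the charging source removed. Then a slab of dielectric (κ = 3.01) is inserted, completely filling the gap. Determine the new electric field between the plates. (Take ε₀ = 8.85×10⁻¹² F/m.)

E ≈ 1.70 MV/m

A = 95.3 × 35.5 mm² = 3.38×10⁻³ m².
Initially C₁ = ε₀A/d = 8.85×10⁻¹² × 3.38×10⁻³ / 1.11×10⁻⁴ = 2.70×10⁻¹⁰ F.
E₁ = 5.13×10⁶ V/m.
Isolated ⇒ Q is held fixed. V₂ = Q/C₂ = V₁/3.01; E = V/d, so E₂/E₁ = (V₂/V₁)(d₁/d₂) = 0.332.
E₂ = 0.332 × 5.13×10⁶ = 1.70×10⁶ V/m.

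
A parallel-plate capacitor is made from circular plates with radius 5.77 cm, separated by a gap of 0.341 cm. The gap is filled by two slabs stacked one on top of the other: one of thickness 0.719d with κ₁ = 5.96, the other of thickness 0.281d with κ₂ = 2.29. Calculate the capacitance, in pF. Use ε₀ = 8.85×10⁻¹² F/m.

A = π(5.77 cm)² = 1.05×10⁻² m².
Stacked slabs ⇒ two capacitors in series, each with the full plate area.
C₁ = κ₁ε₀A/d₁ = 5.96 × 8.85×10⁻¹² × 1.05×10⁻² / 2.45×10⁻³ = 2.25×10⁻¹⁰ F.
C₂ = κ₂ε₀A/d₂ = 2.29 × 8.85×10⁻¹² × 1.05×10⁻² / 9.58×10⁻⁴ = 2.21×10⁻¹⁰ F.
C = (1/C₁ + 1/C₂)⁻¹ = 1.12×10⁻¹⁰ F.

112 pF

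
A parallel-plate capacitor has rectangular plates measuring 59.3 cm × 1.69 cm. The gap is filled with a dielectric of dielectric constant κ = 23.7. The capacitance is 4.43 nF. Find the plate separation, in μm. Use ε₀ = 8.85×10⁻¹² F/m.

474 μm

A = 59.3 × 1.69 cm² = 1.00×10⁻² m².
d = κε₀A/C = 23.7 × 8.85×10⁻¹² × 1.00×10⁻² / 4.43×10⁻⁹ = 4.74×10⁻⁴ m.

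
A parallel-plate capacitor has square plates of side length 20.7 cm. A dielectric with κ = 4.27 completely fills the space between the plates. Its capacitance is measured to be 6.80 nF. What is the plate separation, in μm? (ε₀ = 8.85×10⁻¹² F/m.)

A = (20.7 cm)² = 4.28×10⁻² m².
d = κε₀A/C = 4.27 × 8.85×10⁻¹² × 4.28×10⁻² / 6.80×10⁻⁹ = 2.38×10⁻⁴ m.

238 μm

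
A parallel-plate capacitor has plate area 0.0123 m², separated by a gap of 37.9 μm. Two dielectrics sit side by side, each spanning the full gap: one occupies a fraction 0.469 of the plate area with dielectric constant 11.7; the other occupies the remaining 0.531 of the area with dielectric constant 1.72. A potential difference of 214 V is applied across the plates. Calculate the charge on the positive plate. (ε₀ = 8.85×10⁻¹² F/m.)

Q ≈ 3.93 μC

Side-by-side slabs ⇒ two capacitors in parallel, each spanning the full gap.
C₁ = κ₁ε₀A₁/d = 11.7 × 8.85×10⁻¹² × 5.77×10⁻³ / 3.79×10⁻⁵ = 1.58×10⁻⁸ F.
C₂ = κ₂ε₀A₂/d = 1.72 × 8.85×10⁻¹² × 6.53×10⁻³ / 3.79×10⁻⁵ = 2.62×10⁻⁹ F.
C = C₁ + C₂ = 1.84×10⁻⁸ F.
Q = CV = 1.84×10⁻⁸ × 214 = 3.93×10⁻⁶ C.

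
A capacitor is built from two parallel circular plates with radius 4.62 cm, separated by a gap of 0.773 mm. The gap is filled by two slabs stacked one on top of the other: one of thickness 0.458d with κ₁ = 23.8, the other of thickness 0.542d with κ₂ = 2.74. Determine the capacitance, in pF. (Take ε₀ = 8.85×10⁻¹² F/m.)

C ≈ 354 pF

A = π(4.62 cm)² = 6.71×10⁻³ m².
Stacked slabs ⇒ two capacitors in series, each with the full plate area.
C₁ = κ₁ε₀A/d₁ = 23.8 × 8.85×10⁻¹² × 6.71×10⁻³ / 3.54×10⁻⁴ = 3.99×10⁻⁹ F.
C₂ = κ₂ε₀A/d₂ = 2.74 × 8.85×10⁻¹² × 6.71×10⁻³ / 4.19×10⁻⁴ = 3.88×10⁻¹⁰ F.
C = (1/C₁ + 1/C₂)⁻¹ = 3.54×10⁻¹⁰ F.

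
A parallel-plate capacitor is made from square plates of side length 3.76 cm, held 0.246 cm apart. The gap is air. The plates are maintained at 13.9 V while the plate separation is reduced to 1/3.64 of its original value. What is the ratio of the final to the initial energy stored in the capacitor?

3.64

Battery connected ⇒ V is held fixed.
C₂ = 3.64 C₁ and U = ½CV², so U₂/U₁ = C₂/C₁ = 3.64.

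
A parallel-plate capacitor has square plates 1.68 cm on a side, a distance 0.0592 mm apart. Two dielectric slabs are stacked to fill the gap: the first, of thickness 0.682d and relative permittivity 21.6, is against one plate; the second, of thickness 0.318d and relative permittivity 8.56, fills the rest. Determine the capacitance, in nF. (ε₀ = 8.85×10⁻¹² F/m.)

0.614 nF

A = (1.68 cm)² = 2.82×10⁻⁴ m².
Stacked slabs ⇒ two capacitors in series, each with the full plate area.
C₁ = κ₁ε₀A/d₁ = 21.6 × 8.85×10⁻¹² × 2.82×10⁻⁴ / 4.04×10⁻⁵ = 1.34×10⁻⁹ F.
C₂ = κ₂ε₀A/d₂ = 8.56 × 8.85×10⁻¹² × 2.82×10⁻⁴ / 1.88×10⁻⁵ = 1.14×10⁻⁹ F.
C = (1/C₁ + 1/C₂)⁻¹ = 6.14×10⁻¹⁰ F.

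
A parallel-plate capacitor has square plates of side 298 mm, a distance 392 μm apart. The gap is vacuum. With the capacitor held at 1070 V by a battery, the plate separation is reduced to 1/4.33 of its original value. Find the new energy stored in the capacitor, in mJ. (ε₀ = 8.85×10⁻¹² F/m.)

A = (298 mm)² = 8.88×10⁻² m².
Initially C₁ = ε₀A/d = 8.85×10⁻¹² × 8.88×10⁻² / 3.92×10⁻⁴ = 2.00×10⁻⁹ F.
U₁ = 1.15×10⁻³ J.
Battery connected ⇒ V is held fixed. C₂ = 4.33 C₁ and U = ½CV², so U₂/U₁ = C₂/C₁ = 4.33.
U₂ = 4.33 × 1.15×10⁻³ = 4.97×10⁻³ J.

4.97 mJ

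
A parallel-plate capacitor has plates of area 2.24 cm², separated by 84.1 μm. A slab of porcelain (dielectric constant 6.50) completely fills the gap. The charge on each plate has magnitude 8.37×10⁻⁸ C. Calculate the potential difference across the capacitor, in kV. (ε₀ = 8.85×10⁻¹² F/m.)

A = 2.24 cm² = 2.24×10⁻⁴ m².
C = κε₀A/d = 6.50 × 8.85×10⁻¹² × 2.24×10⁻⁴ / 8.41×10⁻⁵ = 1.53×10⁻¹⁰ F.
V = Q/C = 8.37×10⁻⁸ / 1.53×10⁻¹⁰ = 5.46×10² V.

0.546 kV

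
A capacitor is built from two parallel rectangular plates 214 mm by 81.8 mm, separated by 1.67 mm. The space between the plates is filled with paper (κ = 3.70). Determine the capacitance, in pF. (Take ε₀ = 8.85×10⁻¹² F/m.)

343 pF

A = 214 × 81.8 mm² = 1.75×10⁻² m².
C = κε₀A/d = 3.70 × 8.85×10⁻¹² × 1.75×10⁻² / 1.67×10⁻³ = 3.43×10⁻¹⁰ F.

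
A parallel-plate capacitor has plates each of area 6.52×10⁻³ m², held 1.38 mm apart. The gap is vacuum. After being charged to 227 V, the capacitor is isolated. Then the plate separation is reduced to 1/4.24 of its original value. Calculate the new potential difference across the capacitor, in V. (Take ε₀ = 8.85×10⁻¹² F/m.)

Initially C₁ = ε₀A/d = 8.85×10⁻¹² × 6.52×10⁻³ / 1.38×10⁻³ = 4.18×10⁻¹¹ F.
V₁ = 2.27×10² V.
Isolated ⇒ Q is held fixed. C₂ = 4.24 C₁ and V = Q/C, so V₂/V₁ = C₁/C₂ = 0.236.
V₂ = 0.236 × 2.27×10² = 53.5 V.

53.5 V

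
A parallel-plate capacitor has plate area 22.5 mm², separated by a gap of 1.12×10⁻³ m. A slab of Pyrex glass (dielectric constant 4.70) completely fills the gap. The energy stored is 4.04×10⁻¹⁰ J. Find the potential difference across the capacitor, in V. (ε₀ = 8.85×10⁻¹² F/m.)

A = 22.5 mm² = 2.25×10⁻⁵ m².
C = κε₀A/d = 4.70 × 8.85×10⁻¹² × 2.25×10⁻⁵ / 1.12×10⁻³ = 8.36×10⁻¹³ F.
V = √(2U/C) = √(2 × 4.04×10⁻¹⁰ / 8.36×10⁻¹³) = 31.1 V.

31.1 V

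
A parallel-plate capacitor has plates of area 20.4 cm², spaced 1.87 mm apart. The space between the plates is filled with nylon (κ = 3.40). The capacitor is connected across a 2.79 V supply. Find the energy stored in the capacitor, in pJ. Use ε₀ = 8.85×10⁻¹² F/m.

A = 20.4 cm² = 2.04×10⁻³ m².
C = κε₀A/d = 3.40 × 8.85×10⁻¹² × 2.04×10⁻³ / 1.87×10⁻³ = 3.28×10⁻¹¹ F.
U = ½CV² = ½ × 3.28×10⁻¹¹ × (2.79)² = 1.28×10⁻¹⁰ J.

128 pJ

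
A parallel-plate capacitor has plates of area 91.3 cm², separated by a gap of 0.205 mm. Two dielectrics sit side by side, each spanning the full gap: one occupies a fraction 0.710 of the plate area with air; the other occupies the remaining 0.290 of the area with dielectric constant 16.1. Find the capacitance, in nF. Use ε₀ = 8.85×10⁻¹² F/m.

A = 91.3 cm² = 9.13×10⁻³ m².
Side-by-side slabs ⇒ two capacitors in parallel, each spanning the full gap.
C₁ = κ₁ε₀A₁/d = 1.00 × 8.85×10⁻¹² × 6.48×10⁻³ / 2.05×10⁻⁴ = 2.80×10⁻¹⁰ F.
C₂ = κ₂ε₀A₂/d = 16.1 × 8.85×10⁻¹² × 2.65×10⁻³ / 2.05×10⁻⁴ = 1.84×10⁻⁹ F.
C = C₁ + C₂ = 2.12×10⁻⁹ F.

2.12 nF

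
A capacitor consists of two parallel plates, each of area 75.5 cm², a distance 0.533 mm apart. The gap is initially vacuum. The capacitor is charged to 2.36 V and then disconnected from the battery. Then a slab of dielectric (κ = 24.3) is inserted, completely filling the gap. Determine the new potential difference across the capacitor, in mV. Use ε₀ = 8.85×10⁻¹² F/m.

A = 75.5 cm² = 7.55×10⁻³ m².
Initially C₁ = ε₀A/d = 8.85×10⁻¹² × 7.55×10⁻³ / 5.33×10⁻⁴ = 1.25×10⁻¹⁰ F.
V₁ = 2.36 V.
Isolated ⇒ Q is held fixed. C₂ = 24.3 C₁ and V = Q/C, so V₂/V₁ = C₁/C₂ = 0.0412.
V₂ = 0.0412 × 2.36 = 9.71×10⁻² V.

97.1 mV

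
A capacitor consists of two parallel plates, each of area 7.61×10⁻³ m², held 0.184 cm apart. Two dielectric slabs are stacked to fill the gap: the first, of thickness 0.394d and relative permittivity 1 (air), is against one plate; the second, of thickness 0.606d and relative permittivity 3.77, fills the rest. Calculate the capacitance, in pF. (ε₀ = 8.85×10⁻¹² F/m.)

C ≈ 66.0 pF

Stacked slabs ⇒ two capacitors in series, each with the full plate area.
C₁ = κ₁ε₀A/d₁ = 1.00 × 8.85×10⁻¹² × 7.61×10⁻³ / 7.25×10⁻⁴ = 9.29×10⁻¹¹ F.
C₂ = κ₂ε₀A/d₂ = 3.77 × 8.85×10⁻¹² × 7.61×10⁻³ / 1.12×10⁻³ = 2.28×10⁻¹⁰ F.
C = (1/C₁ + 1/C₂)⁻¹ = 6.60×10⁻¹¹ F.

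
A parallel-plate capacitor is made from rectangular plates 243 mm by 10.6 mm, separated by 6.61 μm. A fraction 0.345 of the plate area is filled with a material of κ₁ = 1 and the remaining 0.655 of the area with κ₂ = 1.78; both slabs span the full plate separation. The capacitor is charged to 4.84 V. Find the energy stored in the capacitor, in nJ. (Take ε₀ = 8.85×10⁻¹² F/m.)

U ≈ 61.0 nJ

A = 243 × 10.6 mm² = 2.58×10⁻³ m².
Side-by-side slabs ⇒ two capacitors in parallel, each spanning the full gap.
C₁ = κ₁ε₀A₁/d = 1.00 × 8.85×10⁻¹² × 8.89×10⁻⁴ / 6.61×10⁻⁶ = 1.19×10⁻⁹ F.
C₂ = κ₂ε₀A₂/d = 1.78 × 8.85×10⁻¹² × 1.69×10⁻³ / 6.61×10⁻⁶ = 4.02×10⁻⁹ F.
C = C₁ + C₂ = 5.21×10⁻⁹ F.
U = ½CV² = ½ × 5.21×10⁻⁹ × (4.84)² = 6.10×10⁻⁸ J.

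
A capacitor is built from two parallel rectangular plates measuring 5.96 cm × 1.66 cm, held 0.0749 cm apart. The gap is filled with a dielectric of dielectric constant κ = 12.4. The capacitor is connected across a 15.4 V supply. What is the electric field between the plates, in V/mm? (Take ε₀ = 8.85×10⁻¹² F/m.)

E ≈ 20.6 V/mm

E = V/d = 15.4 / 7.49×10⁻⁴ = 2.06×10⁴ V/m.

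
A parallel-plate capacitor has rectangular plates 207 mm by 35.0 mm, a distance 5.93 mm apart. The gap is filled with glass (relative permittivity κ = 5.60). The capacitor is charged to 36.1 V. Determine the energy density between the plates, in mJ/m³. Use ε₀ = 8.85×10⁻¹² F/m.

u ≈ 0.918 mJ/m³

E = V/d = 36.1 / 5.93×10⁻³ = 6.09×10³ V/m.
u = ½κε₀E² = ½ × 5.60 × 8.85×10⁻¹² × (6.09×10³)² = 9.18×10⁻⁴ J/m³.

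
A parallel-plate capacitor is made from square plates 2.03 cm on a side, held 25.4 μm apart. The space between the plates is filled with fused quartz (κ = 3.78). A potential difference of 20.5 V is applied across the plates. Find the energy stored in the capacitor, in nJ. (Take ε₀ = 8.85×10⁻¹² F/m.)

A = (2.03 cm)² = 4.12×10⁻⁴ m².
C = κε₀A/d = 3.78 × 8.85×10⁻¹² × 4.12×10⁻⁴ / 2.54×10⁻⁵ = 5.43×10⁻¹⁰ F.
U = ½CV² = ½ × 5.43×10⁻¹⁰ × (20.5)² = 1.14×10⁻⁷ J.

114 nJ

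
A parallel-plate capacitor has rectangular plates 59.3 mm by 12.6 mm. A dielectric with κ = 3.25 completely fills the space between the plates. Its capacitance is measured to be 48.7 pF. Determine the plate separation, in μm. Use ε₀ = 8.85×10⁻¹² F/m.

A = 59.3 × 12.6 mm² = 7.47×10⁻⁴ m².
d = κε₀A/C = 3.25 × 8.85×10⁻¹² × 7.47×10⁻⁴ / 4.87×10⁻¹¹ = 4.41×10⁻⁴ m.

441 μm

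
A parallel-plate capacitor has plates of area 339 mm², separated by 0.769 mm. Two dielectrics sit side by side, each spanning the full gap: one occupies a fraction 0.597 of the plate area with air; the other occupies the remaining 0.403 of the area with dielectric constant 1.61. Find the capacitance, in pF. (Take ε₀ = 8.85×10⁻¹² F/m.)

A = 339 mm² = 3.39×10⁻⁴ m².
Side-by-side slabs ⇒ two capacitors in parallel, each spanning the full gap.
C₁ = κ₁ε₀A₁/d = 1.00 × 8.85×10⁻¹² × 2.02×10⁻⁴ / 7.69×10⁻⁴ = 2.33×10⁻¹² F.
C₂ = κ₂ε₀A₂/d = 1.61 × 8.85×10⁻¹² × 1.37×10⁻⁴ / 7.69×10⁻⁴ = 2.53×10⁻¹² F.
C = C₁ + C₂ = 4.86×10⁻¹² F.

C ≈ 4.86 pF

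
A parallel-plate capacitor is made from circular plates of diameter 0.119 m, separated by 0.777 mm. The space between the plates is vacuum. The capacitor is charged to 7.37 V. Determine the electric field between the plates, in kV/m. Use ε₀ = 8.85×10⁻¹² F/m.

E ≈ 9.49 kV/m

E = V/d = 7.37 / 7.77×10⁻⁴ = 9.49×10³ V/m.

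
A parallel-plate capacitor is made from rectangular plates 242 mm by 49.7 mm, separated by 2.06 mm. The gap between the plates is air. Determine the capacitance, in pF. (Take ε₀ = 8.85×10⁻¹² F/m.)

A = 242 × 49.7 mm² = 1.20×10⁻² m².
C = ε₀A/d = 8.85×10⁻¹² × 1.20×10⁻² / 2.06×10⁻³ = 5.17×10⁻¹¹ F.

51.7 pF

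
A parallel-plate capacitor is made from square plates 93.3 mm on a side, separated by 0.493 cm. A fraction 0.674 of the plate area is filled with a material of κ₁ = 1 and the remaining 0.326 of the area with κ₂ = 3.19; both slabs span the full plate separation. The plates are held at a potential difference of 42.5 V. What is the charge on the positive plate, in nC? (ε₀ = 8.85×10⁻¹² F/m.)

A = (93.3 mm)² = 8.70×10⁻³ m².
Side-by-side slabs ⇒ two capacitors in parallel, each spanning the full gap.
C₁ = κ₁ε₀A₁/d = 1.00 × 8.85×10⁻¹² × 5.87×10⁻³ / 4.93×10⁻³ = 1.05×10⁻¹¹ F.
C₂ = κ₂ε₀A₂/d = 3.19 × 8.85×10⁻¹² × 2.84×10⁻³ / 4.93×10⁻³ = 1.63×10⁻¹¹ F.
C = C₁ + C₂ = 2.68×10⁻¹¹ F.
Q = CV = 2.68×10⁻¹¹ × 42.5 = 1.14×10⁻⁹ C.

Q ≈ 1.14 nC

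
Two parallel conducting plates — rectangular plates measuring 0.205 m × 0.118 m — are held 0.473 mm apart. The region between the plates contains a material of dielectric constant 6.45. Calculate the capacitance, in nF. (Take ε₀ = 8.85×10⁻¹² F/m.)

A = 0.205 × 0.118 m² = 2.42×10⁻² m².
C = κε₀A/d = 6.45 × 8.85×10⁻¹² × 2.42×10⁻² / 4.73×10⁻⁴ = 2.92×10⁻⁹ F.

C ≈ 2.92 nF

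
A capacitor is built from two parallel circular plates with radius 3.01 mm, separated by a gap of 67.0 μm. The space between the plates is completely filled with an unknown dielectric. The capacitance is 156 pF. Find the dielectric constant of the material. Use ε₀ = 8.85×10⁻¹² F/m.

A = π(3.01 mm)² = 2.85×10⁻⁵ m².
κ = Cd/(ε₀A) = 1.56×10⁻¹⁰ × 6.70×10⁻⁵ / (8.85×10⁻¹² × 2.85×10⁻⁵) = 41.5.

κ ≈ 41.5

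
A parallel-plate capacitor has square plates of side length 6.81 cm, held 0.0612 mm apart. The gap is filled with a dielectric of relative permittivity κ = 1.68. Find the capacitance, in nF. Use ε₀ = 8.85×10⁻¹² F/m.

A = (6.81 cm)² = 4.64×10⁻³ m².
C = κε₀A/d = 1.68 × 8.85×10⁻¹² × 4.64×10⁻³ / 6.12×10⁻⁵ = 1.13×10⁻⁹ F.

C ≈ 1.13 nF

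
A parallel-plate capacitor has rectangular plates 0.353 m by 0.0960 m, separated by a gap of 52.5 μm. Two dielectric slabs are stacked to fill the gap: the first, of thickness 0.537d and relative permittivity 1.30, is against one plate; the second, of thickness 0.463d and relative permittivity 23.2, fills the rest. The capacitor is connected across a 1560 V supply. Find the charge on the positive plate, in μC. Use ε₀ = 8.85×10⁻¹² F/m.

A = 0.353 × 0.0960 m² = 3.39×10⁻² m².
Stacked slabs ⇒ two capacitors in series, each with the full plate area.
C₁ = κ₁ε₀A/d₁ = 1.30 × 8.85×10⁻¹² × 3.39×10⁻² / 2.82×10⁻⁵ = 1.38×10⁻⁸ F.
C₂ = κ₂ε₀A/d₂ = 23.2 × 8.85×10⁻¹² × 3.39×10⁻² / 2.43×10⁻⁵ = 2.86×10⁻⁷ F.
C = (1/C₁ + 1/C₂)⁻¹ = 1.32×10⁻⁸ F.
Q = CV = 1.32×10⁻⁸ × 1560 = 2.06×10⁻⁵ C.

Q ≈ 20.6 μC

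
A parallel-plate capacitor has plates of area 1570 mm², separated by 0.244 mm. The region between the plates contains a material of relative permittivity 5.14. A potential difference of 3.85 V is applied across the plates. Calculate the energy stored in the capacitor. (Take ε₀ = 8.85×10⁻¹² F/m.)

A = 1570 mm² = 1.57×10⁻³ m².
C = κε₀A/d = 5.14 × 8.85×10⁻¹² × 1.57×10⁻³ / 2.44×10⁻⁴ = 2.93×10⁻¹⁰ F.
U = ½CV² = ½ × 2.93×10⁻¹⁰ × (3.85)² = 2.17×10⁻⁹ J.

2.17 nJ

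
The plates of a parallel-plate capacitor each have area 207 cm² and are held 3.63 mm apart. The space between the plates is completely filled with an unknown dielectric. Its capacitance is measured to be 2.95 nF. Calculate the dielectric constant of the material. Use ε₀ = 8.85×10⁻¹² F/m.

κ ≈ 58.5

A = 207 cm² = 2.07×10⁻² m².
κ = Cd/(ε₀A) = 2.95×10⁻⁹ × 3.63×10⁻³ / (8.85×10⁻¹² × 2.07×10⁻²) = 58.5.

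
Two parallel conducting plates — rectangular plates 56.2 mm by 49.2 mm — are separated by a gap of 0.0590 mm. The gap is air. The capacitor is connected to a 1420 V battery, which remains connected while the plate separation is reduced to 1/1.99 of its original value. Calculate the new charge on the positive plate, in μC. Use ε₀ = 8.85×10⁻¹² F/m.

A = 56.2 × 49.2 mm² = 2.77×10⁻³ m².
Initially C₁ = ε₀A/d = 8.85×10⁻¹² × 2.77×10⁻³ / 5.90×10⁻⁵ = 4.15×10⁻¹⁰ F.
Q₁ = 5.89×10⁻⁷ C.
Battery connected ⇒ V is held fixed. C₂ = 1.99 C₁ and Q = CV, so Q₂/Q₁ = C₂/C₁ = 1.99.
Q₂ = 1.99 × 5.89×10⁻⁷ = 1.17×10⁻⁶ C.

Q ≈ 1.17 μC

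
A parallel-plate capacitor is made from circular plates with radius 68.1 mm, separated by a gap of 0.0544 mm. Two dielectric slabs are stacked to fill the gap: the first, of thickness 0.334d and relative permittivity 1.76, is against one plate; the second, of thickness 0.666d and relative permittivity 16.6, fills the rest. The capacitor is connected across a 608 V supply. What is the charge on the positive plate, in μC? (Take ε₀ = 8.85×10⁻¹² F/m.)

A = π(68.1 mm)² = 1.46×10⁻² m².
Stacked slabs ⇒ two capacitors in series, each with the full plate area.
C₁ = κ₁ε₀A/d₁ = 1.76 × 8.85×10⁻¹² × 1.46×10⁻² / 1.82×10⁻⁵ = 1.25×10⁻⁸ F.
C₂ = κ₂ε₀A/d₂ = 16.6 × 8.85×10⁻¹² × 1.46×10⁻² / 3.62×10⁻⁵ = 5.91×10⁻⁸ F.
C = (1/C₁ + 1/C₂)⁻¹ = 1.03×10⁻⁸ F.
Q = CV = 1.03×10⁻⁸ × 608 = 6.27×10⁻⁶ C.

Q ≈ 6.27 μC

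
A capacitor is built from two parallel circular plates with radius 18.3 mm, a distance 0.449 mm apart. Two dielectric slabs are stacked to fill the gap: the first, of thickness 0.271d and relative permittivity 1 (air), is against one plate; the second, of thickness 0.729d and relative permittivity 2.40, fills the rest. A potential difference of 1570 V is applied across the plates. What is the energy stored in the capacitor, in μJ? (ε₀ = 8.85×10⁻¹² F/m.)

U ≈ 44.5 μJ

A = π(18.3 mm)² = 1.05×10⁻³ m².
Stacked slabs ⇒ two capacitors in series, each with the full plate area.
C₁ = κ₁ε₀A/d₁ = 1.00 × 8.85×10⁻¹² × 1.05×10⁻³ / 1.22×10⁻⁴ = 7.65×10⁻¹¹ F.
C₂ = κ₂ε₀A/d₂ = 2.40 × 8.85×10⁻¹² × 1.05×10⁻³ / 3.27×10⁻⁴ = 6.83×10⁻¹¹ F.
C = (1/C₁ + 1/C₂)⁻¹ = 3.61×10⁻¹¹ F.
U = ½CV² = ½ × 3.61×10⁻¹¹ × (1570)² = 4.45×10⁻⁵ J.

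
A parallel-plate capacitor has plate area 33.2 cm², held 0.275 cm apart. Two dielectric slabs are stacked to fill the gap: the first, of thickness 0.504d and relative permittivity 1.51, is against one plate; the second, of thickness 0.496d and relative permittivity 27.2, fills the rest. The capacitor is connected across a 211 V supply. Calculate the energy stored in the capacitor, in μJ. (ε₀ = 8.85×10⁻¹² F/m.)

A = 33.2 cm² = 3.32×10⁻³ m².
Stacked slabs ⇒ two capacitors in series, each with the full plate area.
C₁ = κ₁ε₀A/d₁ = 1.51 × 8.85×10⁻¹² × 3.32×10⁻³ / 1.39×10⁻³ = 3.20×10⁻¹¹ F.
C₂ = κ₂ε₀A/d₂ = 27.2 × 8.85×10⁻¹² × 3.32×10⁻³ / 1.36×10⁻³ = 5.86×10⁻¹⁰ F.
C = (1/C₁ + 1/C₂)⁻¹ = 3.04×10⁻¹¹ F.
U = ½CV² = ½ × 3.04×10⁻¹¹ × (211)² = 6.76×10⁻⁷ J.

U ≈ 0.676 μJ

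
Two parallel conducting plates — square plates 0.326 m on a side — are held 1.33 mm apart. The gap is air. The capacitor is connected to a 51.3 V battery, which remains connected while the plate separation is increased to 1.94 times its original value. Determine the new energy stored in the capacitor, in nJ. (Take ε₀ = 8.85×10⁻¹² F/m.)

480 nJ

A = (0.326 m)² = 0.106 m².
Initially C₁ = ε₀A/d = 8.85×10⁻¹² × 0.106 / 1.33×10⁻³ = 7.07×10⁻¹⁰ F.
U₁ = 9.31×10⁻⁷ J.
Battery connected ⇒ V is held fixed. C₂ = 0.515 C₁ and U = ½CV², so U₂/U₁ = C₂/C₁ = 0.515.
U₂ = 0.515 × 9.31×10⁻⁷ = 4.80×10⁻⁷ J.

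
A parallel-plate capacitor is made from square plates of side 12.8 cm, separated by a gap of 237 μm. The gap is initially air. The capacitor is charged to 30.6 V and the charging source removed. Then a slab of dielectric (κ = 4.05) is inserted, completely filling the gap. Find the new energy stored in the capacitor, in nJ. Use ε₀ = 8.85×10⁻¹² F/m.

A = (12.8 cm)² = 1.64×10⁻² m².
Initially C₁ = ε₀A/d = 8.85×10⁻¹² × 1.64×10⁻² / 2.37×10⁻⁴ = 6.12×10⁻¹⁰ F.
U₁ = 2.86×10⁻⁷ J.
Isolated ⇒ Q is held fixed. C₂ = 4.05 C₁ and U = Q²/(2C), so U₂/U₁ = C₁/C₂ = 0.247.
U₂ = 0.247 × 2.86×10⁻⁷ = 7.07×10⁻⁸ J.

U ≈ 70.7 nJ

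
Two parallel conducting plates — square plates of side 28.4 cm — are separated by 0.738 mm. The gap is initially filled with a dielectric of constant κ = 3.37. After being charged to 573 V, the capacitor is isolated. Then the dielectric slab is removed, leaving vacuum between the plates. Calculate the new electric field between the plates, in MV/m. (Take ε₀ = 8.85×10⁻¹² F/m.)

A = (28.4 cm)² = 8.07×10⁻² m².
Initially C₁ = κε₀A/d = 3.37 × 8.85×10⁻¹² × 8.07×10⁻² / 7.38×10⁻⁴ = 3.26×10⁻⁹ F.
E₁ = 7.76×10⁵ V/m.
Isolated ⇒ Q is held fixed. V₂ = Q/C₂ = V₁/0.297; E = V/d, so E₂/E₁ = (V₂/V₁)(d₁/d₂) = 3.37.
E₂ = 3.37 × 7.76×10⁵ = 2.62×10⁶ V/m.

E ≈ 2.62 MV/m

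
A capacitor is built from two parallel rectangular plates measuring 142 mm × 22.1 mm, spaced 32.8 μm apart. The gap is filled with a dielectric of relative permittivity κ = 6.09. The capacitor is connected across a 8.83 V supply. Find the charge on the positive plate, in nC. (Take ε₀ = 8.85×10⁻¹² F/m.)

Q ≈ 45.5 nC

A = 142 × 22.1 mm² = 3.14×10⁻³ m².
C = κε₀A/d = 6.09 × 8.85×10⁻¹² × 3.14×10⁻³ / 3.28×10⁻⁵ = 5.16×10⁻⁹ F.
Q = CV = 5.16×10⁻⁹ × 8.83 = 4.55×10⁻⁸ C.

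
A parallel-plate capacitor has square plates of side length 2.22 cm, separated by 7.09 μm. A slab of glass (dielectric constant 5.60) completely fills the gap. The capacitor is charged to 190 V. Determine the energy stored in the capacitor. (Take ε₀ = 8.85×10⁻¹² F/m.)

62.2 μJ

A = (2.22 cm)² = 4.93×10⁻⁴ m².
C = κε₀A/d = 5.60 × 8.85×10⁻¹² × 4.93×10⁻⁴ / 7.09×10⁻⁶ = 3.45×10⁻⁹ F.
U = ½CV² = ½ × 3.45×10⁻⁹ × (190)² = 6.22×10⁻⁵ J.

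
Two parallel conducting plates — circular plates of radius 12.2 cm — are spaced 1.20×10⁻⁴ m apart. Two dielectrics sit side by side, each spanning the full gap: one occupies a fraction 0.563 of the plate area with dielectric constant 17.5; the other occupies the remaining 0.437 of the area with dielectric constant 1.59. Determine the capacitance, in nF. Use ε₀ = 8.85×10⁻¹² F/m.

A = π(12.2 cm)² = 4.68×10⁻² m².
Side-by-side slabs ⇒ two capacitors in parallel, each spanning the full gap.
C₁ = κ₁ε₀A₁/d = 17.5 × 8.85×10⁻¹² × 2.63×10⁻² / 1.20×10⁻⁴ = 3.40×10⁻⁸ F.
C₂ = κ₂ε₀A₂/d = 1.59 × 8.85×10⁻¹² × 2.04×10⁻² / 1.20×10⁻⁴ = 2.40×10⁻⁹ F.
C = C₁ + C₂ = 3.64×10⁻⁸ F.

36.4 nF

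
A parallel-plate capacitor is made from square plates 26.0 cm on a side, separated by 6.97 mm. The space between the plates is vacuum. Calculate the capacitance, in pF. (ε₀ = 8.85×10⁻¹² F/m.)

C ≈ 85.8 pF

A = (26.0 cm)² = 6.76×10⁻² m².
C = ε₀A/d = 8.85×10⁻¹² × 6.76×10⁻² / 6.97×10⁻³ = 8.58×10⁻¹¹ F.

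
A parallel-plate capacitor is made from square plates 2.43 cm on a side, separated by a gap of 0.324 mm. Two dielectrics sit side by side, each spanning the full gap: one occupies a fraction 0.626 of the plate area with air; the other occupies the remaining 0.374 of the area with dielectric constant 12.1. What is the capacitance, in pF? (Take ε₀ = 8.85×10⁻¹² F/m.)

A = (2.43 cm)² = 5.90×10⁻⁴ m².
Side-by-side slabs ⇒ two capacitors in parallel, each spanning the full gap.
C₁ = κ₁ε₀A₁/d = 1.00 × 8.85×10⁻¹² × 3.70×10⁻⁴ / 3.24×10⁻⁴ = 1.01×10⁻¹¹ F.
C₂ = κ₂ε₀A₂/d = 12.1 × 8.85×10⁻¹² × 2.21×10⁻⁴ / 3.24×10⁻⁴ = 7.30×10⁻¹¹ F.
C = C₁ + C₂ = 8.31×10⁻¹¹ F.

C ≈ 83.1 pF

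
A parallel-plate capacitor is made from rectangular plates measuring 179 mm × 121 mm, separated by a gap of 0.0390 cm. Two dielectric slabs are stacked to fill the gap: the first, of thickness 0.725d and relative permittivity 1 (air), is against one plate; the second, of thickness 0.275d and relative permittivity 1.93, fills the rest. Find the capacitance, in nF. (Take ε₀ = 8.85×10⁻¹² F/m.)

C ≈ 0.567 nF

A = 179 × 121 mm² = 2.17×10⁻² m².
Stacked slabs ⇒ two capacitors in series, each with the full plate area.
C₁ = κ₁ε₀A/d₁ = 1.00 × 8.85×10⁻¹² × 2.17×10⁻² / 2.83×10⁻⁴ = 6.78×10⁻¹⁰ F.
C₂ = κ₂ε₀A/d₂ = 1.93 × 8.85×10⁻¹² × 2.17×10⁻² / 1.07×10⁻⁴ = 3.45×10⁻⁹ F.
C = (1/C₁ + 1/C₂)⁻¹ = 5.67×10⁻¹⁰ F.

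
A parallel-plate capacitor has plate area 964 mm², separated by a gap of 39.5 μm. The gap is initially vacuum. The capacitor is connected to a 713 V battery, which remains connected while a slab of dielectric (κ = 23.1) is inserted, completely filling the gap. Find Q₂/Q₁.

23.1

Battery connected ⇒ V is held fixed.
C₂ = 23.1 C₁ and Q = CV, so Q₂/Q₁ = C₂/C₁ = 23.1.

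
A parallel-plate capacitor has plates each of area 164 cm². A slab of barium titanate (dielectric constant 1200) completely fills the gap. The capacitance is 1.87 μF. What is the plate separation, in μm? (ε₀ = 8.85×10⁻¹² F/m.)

93.1 μm

A = 164 cm² = 1.64×10⁻² m².
d = κε₀A/C = 1200 × 8.85×10⁻¹² × 1.64×10⁻² / 1.87×10⁻⁶ = 9.31×10⁻⁵ m.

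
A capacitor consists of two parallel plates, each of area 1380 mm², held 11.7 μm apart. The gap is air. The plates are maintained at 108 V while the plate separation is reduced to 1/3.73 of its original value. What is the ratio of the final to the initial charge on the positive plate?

Battery connected ⇒ V is held fixed.
C₂ = 3.73 C₁ and Q = CV, so Q₂/Q₁ = C₂/C₁ = 3.73.

3.73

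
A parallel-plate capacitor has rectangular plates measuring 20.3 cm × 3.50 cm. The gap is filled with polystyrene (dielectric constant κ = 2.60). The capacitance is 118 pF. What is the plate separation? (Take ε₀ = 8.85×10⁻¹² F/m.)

1.39 mm

A = 20.3 × 3.50 cm² = 7.11×10⁻³ m².
d = κε₀A/C = 2.60 × 8.85×10⁻¹² × 7.11×10⁻³ / 1.18×10⁻¹⁰ = 1.39×10⁻³ m.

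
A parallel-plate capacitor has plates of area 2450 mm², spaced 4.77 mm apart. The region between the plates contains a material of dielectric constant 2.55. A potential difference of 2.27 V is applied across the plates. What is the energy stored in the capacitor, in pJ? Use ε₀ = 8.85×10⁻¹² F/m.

A = 2450 mm² = 2.45×10⁻³ m².
C = κε₀A/d = 2.55 × 8.85×10⁻¹² × 2.45×10⁻³ / 4.77×10⁻³ = 1.16×10⁻¹¹ F.
U = ½CV² = ½ × 1.16×10⁻¹¹ × (2.27)² = 2.99×10⁻¹¹ J.

U ≈ 29.9 pJ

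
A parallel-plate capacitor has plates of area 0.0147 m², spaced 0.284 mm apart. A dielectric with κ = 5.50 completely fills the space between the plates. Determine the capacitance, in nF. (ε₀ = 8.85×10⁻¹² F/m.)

C = κε₀A/d = 5.50 × 8.85×10⁻¹² × 1.47×10⁻² / 2.84×10⁻⁴ = 2.52×10⁻⁹ F.

C ≈ 2.52 nF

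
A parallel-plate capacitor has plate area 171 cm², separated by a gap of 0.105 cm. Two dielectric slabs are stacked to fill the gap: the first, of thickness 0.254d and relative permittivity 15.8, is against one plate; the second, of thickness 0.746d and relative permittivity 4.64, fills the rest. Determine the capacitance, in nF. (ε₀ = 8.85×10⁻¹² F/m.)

A = 171 cm² = 1.71×10⁻² m².
Stacked slabs ⇒ two capacitors in series, each with the full plate area.
C₁ = κ₁ε₀A/d₁ = 15.8 × 8.85×10⁻¹² × 1.71×10⁻² / 2.67×10⁻⁴ = 8.97×10⁻⁹ F.
C₂ = κ₂ε₀A/d₂ = 4.64 × 8.85×10⁻¹² × 1.71×10⁻² / 7.83×10⁻⁴ = 8.96×10⁻¹⁰ F.
C = (1/C₁ + 1/C₂)⁻¹ = 8.15×10⁻¹⁰ F.

C ≈ 0.815 nF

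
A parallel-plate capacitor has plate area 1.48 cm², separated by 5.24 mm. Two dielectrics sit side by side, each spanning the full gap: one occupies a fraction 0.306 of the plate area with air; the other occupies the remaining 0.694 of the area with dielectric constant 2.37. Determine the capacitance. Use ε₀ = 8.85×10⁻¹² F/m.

4.88×10⁻⁴ nF

A = 1.48 cm² = 1.48×10⁻⁴ m².
Side-by-side slabs ⇒ two capacitors in parallel, each spanning the full gap.
C₁ = κ₁ε₀A₁/d = 1.00 × 8.85×10⁻¹² × 4.53×10⁻⁵ / 5.24×10⁻³ = 7.65×10⁻¹⁴ F.
C₂ = κ₂ε₀A₂/d = 2.37 × 8.85×10⁻¹² × 1.03×10⁻⁴ / 5.24×10⁻³ = 4.11×10⁻¹³ F.
C = C₁ + C₂ = 4.88×10⁻¹³ F.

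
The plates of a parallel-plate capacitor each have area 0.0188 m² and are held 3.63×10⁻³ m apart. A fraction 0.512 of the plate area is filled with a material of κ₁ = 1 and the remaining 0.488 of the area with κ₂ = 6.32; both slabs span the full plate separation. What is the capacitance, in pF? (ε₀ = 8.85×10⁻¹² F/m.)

C ≈ 165 pF

Side-by-side slabs ⇒ two capacitors in parallel, each spanning the full gap.
C₁ = κ₁ε₀A₁/d = 1.00 × 8.85×10⁻¹² × 9.63×10⁻³ / 3.63×10⁻³ = 2.35×10⁻¹¹ F.
C₂ = κ₂ε₀A₂/d = 6.32 × 8.85×10⁻¹² × 9.17×10⁻³ / 3.63×10⁻³ = 1.41×10⁻¹⁰ F.
C = C₁ + C₂ = 1.65×10⁻¹⁰ F.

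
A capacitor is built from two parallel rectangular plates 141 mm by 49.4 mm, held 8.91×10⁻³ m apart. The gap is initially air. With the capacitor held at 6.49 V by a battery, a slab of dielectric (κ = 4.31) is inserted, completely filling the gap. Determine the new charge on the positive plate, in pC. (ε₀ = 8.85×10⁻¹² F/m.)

Q ≈ 194 pC

A = 141 × 49.4 mm² = 6.97×10⁻³ m².
Initially C₁ = ε₀A/d = 8.85×10⁻¹² × 6.97×10⁻³ / 8.91×10⁻³ = 6.92×10⁻¹² F.
Q₁ = 4.49×10⁻¹¹ C.
Battery connected ⇒ V is held fixed. C₂ = 4.31 C₁ and Q = CV, so Q₂/Q₁ = C₂/C₁ = 4.31.
Q₂ = 4.31 × 4.49×10⁻¹¹ = 1.94×10⁻¹⁰ C.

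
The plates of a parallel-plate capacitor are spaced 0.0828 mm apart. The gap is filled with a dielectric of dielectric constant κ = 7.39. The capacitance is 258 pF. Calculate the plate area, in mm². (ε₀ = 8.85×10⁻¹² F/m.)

A = Cd/(κε₀) = 2.58×10⁻¹⁰ × 8.28×10⁻⁵ / (7.39 × 8.85×10⁻¹²) = 3.27×10⁻⁴ m².

327 mm²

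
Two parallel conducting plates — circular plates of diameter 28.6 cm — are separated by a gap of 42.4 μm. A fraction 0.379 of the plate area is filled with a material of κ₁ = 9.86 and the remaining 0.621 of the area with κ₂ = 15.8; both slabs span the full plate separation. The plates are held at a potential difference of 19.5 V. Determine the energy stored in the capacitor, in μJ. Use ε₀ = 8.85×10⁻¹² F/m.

A = π(28.6/2 cm)² = 6.42×10⁻² m².
Side-by-side slabs ⇒ two capacitors in parallel, each spanning the full gap.
C₁ = κ₁ε₀A₁/d = 9.86 × 8.85×10⁻¹² × 2.43×10⁻² / 4.24×10⁻⁵ = 5.01×10⁻⁸ F.
C₂ = κ₂ε₀A₂/d = 15.8 × 8.85×10⁻¹² × 3.99×10⁻² / 4.24×10⁻⁵ = 1.32×10⁻⁷ F.
C = C₁ + C₂ = 1.82×10⁻⁷ F.
U = ½CV² = ½ × 1.82×10⁻⁷ × (19.5)² = 3.45×10⁻⁵ J.

34.5 μJ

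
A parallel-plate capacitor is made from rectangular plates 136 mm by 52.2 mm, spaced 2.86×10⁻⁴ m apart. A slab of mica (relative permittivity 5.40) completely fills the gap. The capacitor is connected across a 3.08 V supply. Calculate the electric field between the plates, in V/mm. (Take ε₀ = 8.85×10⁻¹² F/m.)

E ≈ 10.8 V/mm

E = V/d = 3.08 / 2.86×10⁻⁴ = 1.08×10⁴ V/m.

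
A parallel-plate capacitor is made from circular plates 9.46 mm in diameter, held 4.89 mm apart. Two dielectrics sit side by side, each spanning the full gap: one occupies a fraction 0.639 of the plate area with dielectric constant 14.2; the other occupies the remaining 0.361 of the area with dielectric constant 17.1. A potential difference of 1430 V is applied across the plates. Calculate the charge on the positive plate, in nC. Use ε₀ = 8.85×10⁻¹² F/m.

Q ≈ 2.77 nC

A = π(9.46/2 mm)² = 7.03×10⁻⁵ m².
Side-by-side slabs ⇒ two capacitors in parallel, each spanning the full gap.
C₁ = κ₁ε₀A₁/d = 14.2 × 8.85×10⁻¹² × 4.49×10⁻⁵ / 4.89×10⁻³ = 1.15×10⁻¹² F.
C₂ = κ₂ε₀A₂/d = 17.1 × 8.85×10⁻¹² × 2.54×10⁻⁵ / 4.89×10⁻³ = 7.85×10⁻¹³ F.
C = C₁ + C₂ = 1.94×10⁻¹² F.
Q = CV = 1.94×10⁻¹² × 1430 = 2.77×10⁻⁹ C.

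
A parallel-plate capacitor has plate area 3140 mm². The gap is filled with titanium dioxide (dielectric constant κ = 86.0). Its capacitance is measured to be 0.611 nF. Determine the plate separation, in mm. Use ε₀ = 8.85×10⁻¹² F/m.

A = 3140 mm² = 3.14×10⁻³ m².
d = κε₀A/C = 86.0 × 8.85×10⁻¹² × 3.14×10⁻³ / 6.11×10⁻¹⁰ = 3.91×10⁻³ m.

3.91 mm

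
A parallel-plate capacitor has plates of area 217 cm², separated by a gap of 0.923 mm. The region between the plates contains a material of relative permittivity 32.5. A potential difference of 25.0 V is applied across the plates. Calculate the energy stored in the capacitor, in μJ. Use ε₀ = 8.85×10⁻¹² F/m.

A = 217 cm² = 2.17×10⁻² m².
C = κε₀A/d = 32.5 × 8.85×10⁻¹² × 2.17×10⁻² / 9.23×10⁻⁴ = 6.76×10⁻⁹ F.
U = ½CV² = ½ × 6.76×10⁻⁹ × (25.0)² = 2.11×10⁻⁶ J.

2.11 μJ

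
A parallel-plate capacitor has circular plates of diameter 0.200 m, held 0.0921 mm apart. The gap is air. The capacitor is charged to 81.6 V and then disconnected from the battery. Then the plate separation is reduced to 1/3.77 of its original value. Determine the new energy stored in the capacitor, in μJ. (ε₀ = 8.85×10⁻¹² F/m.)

2.67 μJ

A = π(0.200/2 m)² = 3.14×10⁻² m².
Initially C₁ = ε₀A/d = 8.85×10⁻¹² × 3.14×10⁻² / 9.21×10⁻⁵ = 3.02×10⁻⁹ F.
U₁ = 1.01×10⁻⁵ J.
Isolated ⇒ Q is held fixed. C₂ = 3.77 C₁ and U = Q²/(2C), so U₂/U₁ = C₁/C₂ = 0.265.
U₂ = 0.265 × 1.01×10⁻⁵ = 2.67×10⁻⁶ J.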